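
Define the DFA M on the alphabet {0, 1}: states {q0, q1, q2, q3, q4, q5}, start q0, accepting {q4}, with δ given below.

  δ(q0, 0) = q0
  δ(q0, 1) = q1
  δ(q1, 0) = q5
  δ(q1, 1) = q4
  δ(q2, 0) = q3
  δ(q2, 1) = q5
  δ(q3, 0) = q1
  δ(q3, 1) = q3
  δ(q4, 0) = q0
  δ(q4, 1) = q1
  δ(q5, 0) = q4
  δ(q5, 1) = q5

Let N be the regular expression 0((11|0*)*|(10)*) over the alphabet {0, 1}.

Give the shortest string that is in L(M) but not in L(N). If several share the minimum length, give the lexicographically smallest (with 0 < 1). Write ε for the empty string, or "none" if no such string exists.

11

The string 11 is accepted by M but not by N.
No shorter string lies in the difference, and 11 is the lexicographically first length-2 string in L(M) \ L(N).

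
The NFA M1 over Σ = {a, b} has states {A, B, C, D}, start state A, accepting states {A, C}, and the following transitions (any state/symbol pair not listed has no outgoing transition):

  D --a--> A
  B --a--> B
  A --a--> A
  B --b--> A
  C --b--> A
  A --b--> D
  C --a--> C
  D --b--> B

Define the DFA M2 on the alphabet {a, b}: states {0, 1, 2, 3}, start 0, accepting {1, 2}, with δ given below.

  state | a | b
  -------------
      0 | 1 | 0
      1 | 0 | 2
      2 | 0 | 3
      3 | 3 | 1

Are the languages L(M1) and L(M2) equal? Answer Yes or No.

No

The empty string ε is accepted by M1 but rejected by M2.
So L(M1) ≠ L(M2).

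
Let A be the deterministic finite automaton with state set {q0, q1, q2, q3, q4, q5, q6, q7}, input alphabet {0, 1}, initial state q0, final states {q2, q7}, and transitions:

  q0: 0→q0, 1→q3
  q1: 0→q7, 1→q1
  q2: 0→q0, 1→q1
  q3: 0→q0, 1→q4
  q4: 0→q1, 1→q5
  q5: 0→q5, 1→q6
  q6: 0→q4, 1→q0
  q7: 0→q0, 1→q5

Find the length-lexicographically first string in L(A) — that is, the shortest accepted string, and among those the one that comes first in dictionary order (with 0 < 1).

1100

A breadth-first search from q0 reaches an accepting state first via the path q0 → q3 → q4 → q1 → q7 on input 1100.
No string of length < 4 is accepted (BFS exhausts all shorter strings without reaching an accepting state), and 1100 is the lexicographically least accepting string of length 4.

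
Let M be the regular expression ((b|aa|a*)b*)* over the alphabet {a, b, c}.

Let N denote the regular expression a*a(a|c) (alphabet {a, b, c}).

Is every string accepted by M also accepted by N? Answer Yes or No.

The empty string ε is in L(M) but not in L(N).
So L(M) ⊄ L(N).

No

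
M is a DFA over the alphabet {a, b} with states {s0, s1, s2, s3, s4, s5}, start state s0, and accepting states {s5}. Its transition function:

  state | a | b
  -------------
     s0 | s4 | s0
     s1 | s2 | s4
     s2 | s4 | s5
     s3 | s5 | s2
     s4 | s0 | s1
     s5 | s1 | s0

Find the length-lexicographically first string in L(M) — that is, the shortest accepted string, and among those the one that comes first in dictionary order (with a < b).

abab

A breadth-first search from s0 reaches an accepting state first via the path s0 → s4 → s1 → s2 → s5 on input abab.
No string of length < 4 is accepted (BFS exhausts all shorter strings without reaching an accepting state), and abab is the lexicographically least accepting string of length 4.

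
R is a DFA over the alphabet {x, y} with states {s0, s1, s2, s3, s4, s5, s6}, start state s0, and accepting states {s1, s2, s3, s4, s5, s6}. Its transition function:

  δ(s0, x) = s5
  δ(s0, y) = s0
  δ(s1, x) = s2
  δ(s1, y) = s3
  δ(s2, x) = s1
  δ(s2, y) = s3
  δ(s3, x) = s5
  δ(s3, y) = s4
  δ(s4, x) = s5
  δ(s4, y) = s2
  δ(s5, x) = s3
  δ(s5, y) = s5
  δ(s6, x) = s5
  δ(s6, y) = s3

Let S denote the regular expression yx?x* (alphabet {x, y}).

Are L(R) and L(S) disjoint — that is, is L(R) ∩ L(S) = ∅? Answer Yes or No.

No

The string yx is accepted by both R and S.
Hence L(R) ∩ L(S) ≠ ∅.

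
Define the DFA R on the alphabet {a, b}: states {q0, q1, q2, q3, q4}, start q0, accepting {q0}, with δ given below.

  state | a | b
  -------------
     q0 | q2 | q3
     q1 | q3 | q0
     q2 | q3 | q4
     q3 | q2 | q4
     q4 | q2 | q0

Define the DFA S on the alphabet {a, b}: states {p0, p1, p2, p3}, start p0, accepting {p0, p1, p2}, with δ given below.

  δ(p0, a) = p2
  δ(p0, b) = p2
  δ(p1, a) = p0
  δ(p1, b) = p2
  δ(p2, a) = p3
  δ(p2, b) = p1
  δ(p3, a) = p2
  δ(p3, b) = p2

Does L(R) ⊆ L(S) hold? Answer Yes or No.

Exploring the product automaton R × S from the start pair (q0, p0), following both machines on each input symbol, reaches 11 state pairs: (q0, p0), (q2, p2), (q3, p2), (q3, p3), (q4, p1), (q2, p3), (q4, p2), (q2, p0), (q0, p2), (q0, p1), (q3, p1).
R accepts in {q0} and S accepts in {p0, p1, p2}. The reachable pairs whose R-component is accepting are (q0, p0), (q0, p2), (q0, p1); in each of them the S-component is accepting too, so the product for L(R) \ L(S) (R-component accepting, S-component rejecting) has no reachable accepting pair and the difference is empty.
Hence every string in L(R) is also in L(S).

Yes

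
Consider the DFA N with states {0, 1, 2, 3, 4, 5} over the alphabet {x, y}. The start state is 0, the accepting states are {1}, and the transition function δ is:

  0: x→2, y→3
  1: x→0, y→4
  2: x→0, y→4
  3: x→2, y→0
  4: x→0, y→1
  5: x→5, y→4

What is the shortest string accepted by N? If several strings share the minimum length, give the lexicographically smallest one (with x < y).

A breadth-first search from 0 reaches an accepting state first via the path 0 → 2 → 4 → 1 on input xyy.
No string of length < 3 is accepted (BFS exhausts all shorter strings without reaching an accepting state), and xyy is the lexicographically least accepting string of length 3.

xyy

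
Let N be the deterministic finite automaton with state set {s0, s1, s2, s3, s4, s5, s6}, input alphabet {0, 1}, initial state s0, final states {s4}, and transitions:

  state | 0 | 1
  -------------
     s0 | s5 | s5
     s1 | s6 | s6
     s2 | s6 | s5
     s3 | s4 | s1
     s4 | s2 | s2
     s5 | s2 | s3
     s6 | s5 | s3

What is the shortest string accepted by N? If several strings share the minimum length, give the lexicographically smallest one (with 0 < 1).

A breadth-first search from s0 reaches an accepting state first via the path s0 → s5 → s3 → s4 on input 010.
No string of length < 3 is accepted (BFS exhausts all shorter strings without reaching an accepting state), and 010 is the lexicographically least accepting string of length 3.

010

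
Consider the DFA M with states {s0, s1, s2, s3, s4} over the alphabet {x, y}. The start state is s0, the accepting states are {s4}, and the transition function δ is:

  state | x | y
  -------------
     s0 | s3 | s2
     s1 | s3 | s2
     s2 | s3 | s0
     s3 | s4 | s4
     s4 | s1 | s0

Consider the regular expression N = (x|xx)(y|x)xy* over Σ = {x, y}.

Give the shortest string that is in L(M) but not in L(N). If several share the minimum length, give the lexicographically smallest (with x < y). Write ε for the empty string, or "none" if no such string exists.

xx

The string xx is accepted by M but not by N.
No shorter string lies in the difference, and xx is the lexicographically first length-2 string in L(M) \ L(N).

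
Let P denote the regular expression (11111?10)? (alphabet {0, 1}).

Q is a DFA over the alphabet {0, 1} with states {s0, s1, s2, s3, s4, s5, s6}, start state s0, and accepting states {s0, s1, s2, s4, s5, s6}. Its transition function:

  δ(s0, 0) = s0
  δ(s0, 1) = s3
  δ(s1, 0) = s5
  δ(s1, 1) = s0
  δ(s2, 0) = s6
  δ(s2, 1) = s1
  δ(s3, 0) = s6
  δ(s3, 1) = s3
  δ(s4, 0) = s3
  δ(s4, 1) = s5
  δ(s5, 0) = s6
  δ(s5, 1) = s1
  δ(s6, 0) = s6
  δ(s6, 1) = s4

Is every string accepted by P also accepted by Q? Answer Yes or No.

Converting the expression P to a DFA (subset construction, then merging equivalent states) gives the minimal DFA with states {p0, p1, p2, p3, p4, p5, p6, p7, p8}, start state p0, accepting states {p0, p7} and transitions p0: 0→p1, 1→p2; p1: 0→p1, 1→p1; p2: 0→p1, 1→p3; p3: 0→p1, 1→p4; p4: 0→p1, 1→p5; p5: 0→p1, 1→p6; p6: 0→p7, 1→p8; p7: 0→p1, 1→p1; p8: 0→p7, 1→p1.
Exploring the product automaton P × Q from the start pair (p0, s0), following both machines on each input symbol, reaches 14 state pairs: (p0, s0), (p1, s0), (p2, s3), (p1, s3), (p1, s6), (p3, s3), (p1, s4), (p4, s3), (p1, s5), (p5, s3), (p1, s1), (p6, s3), (p7, s6), (p8, s3).
P accepts in {p0, p7} and Q accepts in {s0, s1, s2, s4, s5, s6}. The reachable pairs whose P-component is accepting are (p0, s0), (p7, s6); in each of them the Q-component is accepting too, so the product for L(P) \ L(Q) (P-component accepting, Q-component rejecting) has no reachable accepting pair and the difference is empty.
Hence every string in L(P) is also in L(Q).

Yes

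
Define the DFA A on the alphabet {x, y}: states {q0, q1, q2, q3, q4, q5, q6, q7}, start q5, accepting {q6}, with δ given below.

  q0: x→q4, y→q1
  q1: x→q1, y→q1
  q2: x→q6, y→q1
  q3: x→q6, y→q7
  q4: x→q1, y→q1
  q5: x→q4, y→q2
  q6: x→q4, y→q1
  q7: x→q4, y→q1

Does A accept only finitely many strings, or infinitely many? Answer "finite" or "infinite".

The useful states (reachable from q5 and able to reach an accepting state) are {q2, q5, q6}.
Restricted to these states the transition graph has no cycle, so every accepting path has bounded length and L is finite.

finite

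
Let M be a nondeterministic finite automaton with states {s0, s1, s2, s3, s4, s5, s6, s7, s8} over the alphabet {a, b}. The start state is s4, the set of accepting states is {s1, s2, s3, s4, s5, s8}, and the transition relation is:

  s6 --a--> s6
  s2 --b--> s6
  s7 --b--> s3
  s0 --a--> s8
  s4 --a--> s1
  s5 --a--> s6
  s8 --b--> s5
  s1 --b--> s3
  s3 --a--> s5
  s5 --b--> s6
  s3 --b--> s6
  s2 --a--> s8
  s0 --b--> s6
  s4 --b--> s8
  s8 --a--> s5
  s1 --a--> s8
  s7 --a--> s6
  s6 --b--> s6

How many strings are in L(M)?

The useful subgraph on states {s1, s3, s4, s5, s8} is acyclic, so L(M) is finite; the longest accepting path visits 4 useful states, giving maximum string length 3.
Counting accepting paths from s4 by length: 1 of length 0, 2 of length 1, 4 of length 2, 3 of length 3. Total 10.

10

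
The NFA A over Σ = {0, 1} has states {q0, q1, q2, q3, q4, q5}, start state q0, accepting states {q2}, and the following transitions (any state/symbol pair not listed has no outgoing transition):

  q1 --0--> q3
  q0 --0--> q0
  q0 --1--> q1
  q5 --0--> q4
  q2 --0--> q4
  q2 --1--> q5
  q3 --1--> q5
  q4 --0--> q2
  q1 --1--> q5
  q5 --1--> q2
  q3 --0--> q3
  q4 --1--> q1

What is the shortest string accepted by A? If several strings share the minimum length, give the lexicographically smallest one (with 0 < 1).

A breadth-first search from q0 reaches an accepting state first via the path q0 → q1 → q5 → q2 on input 111.
No string of length < 3 is accepted (BFS exhausts all shorter strings without reaching an accepting state), and 111 is the lexicographically least accepting string of length 3.

111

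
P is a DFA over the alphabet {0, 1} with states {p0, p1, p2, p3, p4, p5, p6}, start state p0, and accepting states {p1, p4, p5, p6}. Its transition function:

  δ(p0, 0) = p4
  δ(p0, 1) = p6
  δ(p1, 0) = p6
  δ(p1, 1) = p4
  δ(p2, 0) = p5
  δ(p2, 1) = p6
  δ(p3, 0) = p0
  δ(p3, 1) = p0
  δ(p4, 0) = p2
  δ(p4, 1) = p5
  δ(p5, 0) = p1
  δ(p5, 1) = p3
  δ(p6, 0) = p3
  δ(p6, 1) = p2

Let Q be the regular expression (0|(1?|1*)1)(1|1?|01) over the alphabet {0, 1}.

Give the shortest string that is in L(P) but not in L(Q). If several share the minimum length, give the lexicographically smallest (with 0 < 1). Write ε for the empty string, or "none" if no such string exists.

The string 000 is accepted by P but not by Q.
No shorter string lies in the difference, and 000 is the lexicographically first length-3 string in L(P) \ L(Q).

000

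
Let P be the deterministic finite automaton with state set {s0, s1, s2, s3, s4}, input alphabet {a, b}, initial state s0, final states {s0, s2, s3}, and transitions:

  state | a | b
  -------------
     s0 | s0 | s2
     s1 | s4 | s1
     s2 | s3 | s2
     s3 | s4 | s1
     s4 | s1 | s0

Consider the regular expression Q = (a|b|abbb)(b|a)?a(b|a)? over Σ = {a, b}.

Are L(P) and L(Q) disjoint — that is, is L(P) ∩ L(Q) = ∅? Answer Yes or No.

No

The string aa is accepted by both P and Q.
Hence L(P) ∩ L(Q) ≠ ∅.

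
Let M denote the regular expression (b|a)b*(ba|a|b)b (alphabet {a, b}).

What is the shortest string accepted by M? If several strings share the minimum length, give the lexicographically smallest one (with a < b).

By inspection of the expression, no string of length less than 3 matches, and aab is the lexicographically first match of length 3.

aab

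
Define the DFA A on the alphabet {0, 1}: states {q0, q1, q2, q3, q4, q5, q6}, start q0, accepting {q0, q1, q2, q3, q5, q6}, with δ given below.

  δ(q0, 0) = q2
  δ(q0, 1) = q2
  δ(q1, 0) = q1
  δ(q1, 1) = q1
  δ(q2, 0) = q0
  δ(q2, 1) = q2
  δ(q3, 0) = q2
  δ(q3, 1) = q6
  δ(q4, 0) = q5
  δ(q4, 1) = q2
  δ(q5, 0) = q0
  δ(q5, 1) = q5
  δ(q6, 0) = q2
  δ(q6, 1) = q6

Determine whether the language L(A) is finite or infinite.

infinite

State q0 is reachable from the start and can reach an accepting state, and it lies on the cycle q0 → q2 → q0.
Traversing that cycle any number of times yields accepted strings of unbounded length, so the language is infinite.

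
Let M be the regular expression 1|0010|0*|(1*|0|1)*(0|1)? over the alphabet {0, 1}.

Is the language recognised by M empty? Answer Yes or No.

No

The empty string ε matches the expression, so it belongs to L(M).
Since L(M) contains at least one string, it is not empty.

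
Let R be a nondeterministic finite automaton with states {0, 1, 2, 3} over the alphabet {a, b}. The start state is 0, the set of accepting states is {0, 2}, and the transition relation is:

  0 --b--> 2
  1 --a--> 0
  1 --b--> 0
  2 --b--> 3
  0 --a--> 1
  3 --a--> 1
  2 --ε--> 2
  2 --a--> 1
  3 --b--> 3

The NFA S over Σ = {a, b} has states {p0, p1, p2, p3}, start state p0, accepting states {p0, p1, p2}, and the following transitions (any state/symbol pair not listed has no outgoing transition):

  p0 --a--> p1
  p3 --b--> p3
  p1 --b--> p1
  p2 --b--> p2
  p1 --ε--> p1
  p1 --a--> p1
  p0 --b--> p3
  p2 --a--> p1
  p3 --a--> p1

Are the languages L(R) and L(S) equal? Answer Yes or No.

The string b is accepted by R but rejected by S.
So L(R) ≠ L(S).

No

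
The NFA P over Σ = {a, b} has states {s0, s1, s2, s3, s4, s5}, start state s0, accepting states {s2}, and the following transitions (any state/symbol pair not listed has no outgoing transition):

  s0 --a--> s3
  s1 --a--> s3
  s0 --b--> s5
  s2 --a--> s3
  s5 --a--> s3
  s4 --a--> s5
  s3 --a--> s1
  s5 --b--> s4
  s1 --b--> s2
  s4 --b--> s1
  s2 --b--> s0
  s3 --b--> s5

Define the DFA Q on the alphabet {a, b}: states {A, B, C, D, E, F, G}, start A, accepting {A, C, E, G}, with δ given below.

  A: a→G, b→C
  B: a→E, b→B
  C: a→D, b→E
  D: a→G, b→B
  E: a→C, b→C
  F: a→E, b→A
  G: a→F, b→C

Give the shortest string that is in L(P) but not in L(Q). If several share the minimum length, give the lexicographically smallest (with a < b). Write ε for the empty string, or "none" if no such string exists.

babbbb

The string babbbb is accepted by P but not by Q.
No shorter string lies in the difference, and babbbb is the lexicographically first length-6 string in L(P) \ L(Q).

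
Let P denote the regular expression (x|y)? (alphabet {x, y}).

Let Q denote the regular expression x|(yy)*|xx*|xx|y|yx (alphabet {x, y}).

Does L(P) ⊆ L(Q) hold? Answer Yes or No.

Converting the expression P to a DFA (subset construction, then merging equivalent states) gives the minimal DFA with states {p0, p1, p2}, start state p0, accepting states {p0, p1} and transitions p0: x→p1, y→p1; p1: x→p2, y→p2; p2: x→p2, y→p2.
Converting the expression Q to a DFA (subset construction, then merging equivalent states) gives the minimal DFA with states {q0, q1, q2, q3, q4, q5, q6}, start state q0, accepting states {q0, q1, q2, q4, q5} and transitions q0: x→q1, y→q2; q1: x→q1, y→q3; q2: x→q4, y→q5; q3: x→q3, y→q3; q4: x→q3, y→q3; q5: x→q3, y→q6; q6: x→q3, y→q5.
Exploring the product automaton P × Q from the start pair (p0, q0), following both machines on each input symbol, reaches 8 state pairs: (p0, q0), (p1, q1), (p1, q2), (p2, q1), (p2, q3), (p2, q4), (p2, q5), (p2, q6).
P accepts in {p0, p1} and Q accepts in {q0, q1, q2, q4, q5}. The reachable pairs whose P-component is accepting are (p0, q0), (p1, q1), (p1, q2); in each of them the Q-component is accepting too, so the product for L(P) \ L(Q) (P-component accepting, Q-component rejecting) has no reachable accepting pair and the difference is empty.
Hence every string in L(P) is also in L(Q).

Yes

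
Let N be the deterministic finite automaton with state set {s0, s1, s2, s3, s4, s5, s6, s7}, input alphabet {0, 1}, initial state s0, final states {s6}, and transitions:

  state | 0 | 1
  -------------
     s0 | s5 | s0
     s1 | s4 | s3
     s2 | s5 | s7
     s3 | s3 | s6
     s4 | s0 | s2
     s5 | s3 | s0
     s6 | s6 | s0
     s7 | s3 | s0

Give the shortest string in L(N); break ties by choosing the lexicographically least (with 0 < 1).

001

A breadth-first search from s0 reaches an accepting state first via the path s0 → s5 → s3 → s6 on input 001.
No string of length < 3 is accepted (BFS exhausts all shorter strings without reaching an accepting state), and 001 is the lexicographically least accepting string of length 3.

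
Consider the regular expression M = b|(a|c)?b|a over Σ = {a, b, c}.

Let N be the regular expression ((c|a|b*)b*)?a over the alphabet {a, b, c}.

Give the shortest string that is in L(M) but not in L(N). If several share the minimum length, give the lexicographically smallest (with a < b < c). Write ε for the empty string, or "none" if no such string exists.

The string b is accepted by M but not by N.
No shorter string lies in the difference, and b is the lexicographically first length-1 string in L(M) \ L(N).

b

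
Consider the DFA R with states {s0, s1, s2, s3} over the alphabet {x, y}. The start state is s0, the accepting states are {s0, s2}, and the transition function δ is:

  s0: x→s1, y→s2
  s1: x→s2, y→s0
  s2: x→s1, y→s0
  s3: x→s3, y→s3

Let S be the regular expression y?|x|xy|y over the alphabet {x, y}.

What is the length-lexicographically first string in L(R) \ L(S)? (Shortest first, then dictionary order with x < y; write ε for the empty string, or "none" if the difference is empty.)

xx

The string xx is accepted by R but not by S.
No shorter string lies in the difference, and xx is the lexicographically first length-2 string in L(R) \ L(S).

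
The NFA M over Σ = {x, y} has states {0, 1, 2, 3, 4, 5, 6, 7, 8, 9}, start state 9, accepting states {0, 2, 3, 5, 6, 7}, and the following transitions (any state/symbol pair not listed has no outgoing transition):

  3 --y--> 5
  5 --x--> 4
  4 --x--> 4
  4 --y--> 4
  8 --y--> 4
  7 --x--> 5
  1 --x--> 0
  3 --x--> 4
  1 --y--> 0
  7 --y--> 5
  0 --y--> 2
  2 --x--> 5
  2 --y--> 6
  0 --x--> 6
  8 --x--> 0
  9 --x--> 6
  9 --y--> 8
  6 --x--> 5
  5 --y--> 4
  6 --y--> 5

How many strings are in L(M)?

12

The useful subgraph on states {0, 2, 5, 6, 8, 9} is acyclic, so L(M) is finite; the longest accepting path visits 6 useful states, giving maximum string length 5.
Counting accepting paths from 9 by length: 1 of length 1, 3 of length 2, 2 of length 3, 4 of length 4, 2 of length 5. Total 12.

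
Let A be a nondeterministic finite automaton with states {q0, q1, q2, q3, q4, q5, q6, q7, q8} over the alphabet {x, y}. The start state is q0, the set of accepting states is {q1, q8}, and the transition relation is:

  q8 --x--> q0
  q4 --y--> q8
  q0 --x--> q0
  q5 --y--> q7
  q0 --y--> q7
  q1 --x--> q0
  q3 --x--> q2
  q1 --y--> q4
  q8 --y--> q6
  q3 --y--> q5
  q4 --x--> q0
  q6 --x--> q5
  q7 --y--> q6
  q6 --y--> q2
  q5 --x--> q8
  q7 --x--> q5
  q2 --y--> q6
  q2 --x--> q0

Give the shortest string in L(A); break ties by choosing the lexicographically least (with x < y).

A breadth-first search from q0 reaches an accepting state first via the path q0 → q7 → q5 → q8 on input yxx.
No string of length < 3 is accepted (BFS exhausts all shorter strings without reaching an accepting state), and yxx is the lexicographically least accepting string of length 3.

yxx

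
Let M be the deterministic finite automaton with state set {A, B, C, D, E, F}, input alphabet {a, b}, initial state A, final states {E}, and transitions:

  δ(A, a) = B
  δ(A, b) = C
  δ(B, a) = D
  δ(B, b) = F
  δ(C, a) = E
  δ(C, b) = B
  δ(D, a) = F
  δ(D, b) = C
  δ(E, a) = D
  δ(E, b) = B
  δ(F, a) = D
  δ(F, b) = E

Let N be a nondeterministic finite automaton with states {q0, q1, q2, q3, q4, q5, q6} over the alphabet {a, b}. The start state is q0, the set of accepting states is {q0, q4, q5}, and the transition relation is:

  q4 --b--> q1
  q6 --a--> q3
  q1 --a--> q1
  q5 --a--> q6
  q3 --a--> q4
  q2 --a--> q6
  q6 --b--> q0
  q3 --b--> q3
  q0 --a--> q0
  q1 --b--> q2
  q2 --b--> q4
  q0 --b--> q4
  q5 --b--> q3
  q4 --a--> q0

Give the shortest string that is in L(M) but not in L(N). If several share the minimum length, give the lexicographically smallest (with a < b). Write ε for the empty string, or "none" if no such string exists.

abb

The string abb is accepted by M but not by N.
No shorter string lies in the difference, and abb is the lexicographically first length-3 string in L(M) \ L(N).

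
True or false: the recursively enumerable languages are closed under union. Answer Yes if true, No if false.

Yes

Simulate recognisers for L₁ and L₂ in parallel, alternating one step of each, and accept as soon as either accepts.
So the recursively enumerable languages are closed under union.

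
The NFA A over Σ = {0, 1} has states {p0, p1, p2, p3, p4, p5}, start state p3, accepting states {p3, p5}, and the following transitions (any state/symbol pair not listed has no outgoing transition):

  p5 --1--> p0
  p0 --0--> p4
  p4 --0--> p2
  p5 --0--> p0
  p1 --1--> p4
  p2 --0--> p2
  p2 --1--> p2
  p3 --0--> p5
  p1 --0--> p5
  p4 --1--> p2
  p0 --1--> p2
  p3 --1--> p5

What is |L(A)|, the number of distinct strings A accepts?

The useful subgraph on states {p3, p5} is acyclic, so L(A) is finite; the longest accepting path visits 2 useful states, giving maximum string length 1.
Counting accepting paths from p3 by length: 1 of length 0, 2 of length 1. Total 3.

3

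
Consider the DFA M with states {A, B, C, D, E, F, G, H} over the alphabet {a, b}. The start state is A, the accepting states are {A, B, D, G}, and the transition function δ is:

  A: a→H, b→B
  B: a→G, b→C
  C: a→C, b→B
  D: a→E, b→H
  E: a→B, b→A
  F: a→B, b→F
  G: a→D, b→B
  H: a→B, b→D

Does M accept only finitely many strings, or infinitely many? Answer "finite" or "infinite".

infinite

State B is reachable from the start and can reach an accepting state, and it lies on the cycle B → C → B.
Traversing that cycle any number of times yields accepted strings of unbounded length, so the language is infinite.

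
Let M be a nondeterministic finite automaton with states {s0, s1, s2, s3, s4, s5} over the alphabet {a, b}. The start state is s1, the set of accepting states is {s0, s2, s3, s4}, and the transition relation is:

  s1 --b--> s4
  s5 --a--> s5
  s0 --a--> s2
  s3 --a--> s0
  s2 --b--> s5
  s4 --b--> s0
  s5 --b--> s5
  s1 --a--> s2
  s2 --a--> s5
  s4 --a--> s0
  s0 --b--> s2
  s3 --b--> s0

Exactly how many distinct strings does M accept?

8

The useful subgraph on states {s0, s1, s2, s4} is acyclic, so L(M) is finite; the longest accepting path visits 4 useful states, giving maximum string length 3.
Counting accepting paths from s1 by length: 2 of length 1, 2 of length 2, 4 of length 3. Total 8.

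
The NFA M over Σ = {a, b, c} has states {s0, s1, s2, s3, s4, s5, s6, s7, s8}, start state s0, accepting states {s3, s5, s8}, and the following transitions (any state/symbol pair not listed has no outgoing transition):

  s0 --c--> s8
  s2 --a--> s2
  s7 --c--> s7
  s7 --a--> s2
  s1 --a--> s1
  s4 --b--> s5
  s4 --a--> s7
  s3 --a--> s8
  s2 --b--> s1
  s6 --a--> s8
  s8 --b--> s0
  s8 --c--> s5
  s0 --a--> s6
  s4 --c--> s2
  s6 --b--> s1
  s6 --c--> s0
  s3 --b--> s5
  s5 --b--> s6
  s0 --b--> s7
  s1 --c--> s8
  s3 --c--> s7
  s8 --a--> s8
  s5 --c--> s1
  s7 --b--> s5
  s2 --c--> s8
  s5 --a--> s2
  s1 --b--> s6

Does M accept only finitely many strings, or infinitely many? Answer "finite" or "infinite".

infinite

State s8 is reachable from the start and can reach an accepting state, and it lies on the cycle s8 → s8.
Traversing that cycle any number of times yields accepted strings of unbounded length, so the language is infinite.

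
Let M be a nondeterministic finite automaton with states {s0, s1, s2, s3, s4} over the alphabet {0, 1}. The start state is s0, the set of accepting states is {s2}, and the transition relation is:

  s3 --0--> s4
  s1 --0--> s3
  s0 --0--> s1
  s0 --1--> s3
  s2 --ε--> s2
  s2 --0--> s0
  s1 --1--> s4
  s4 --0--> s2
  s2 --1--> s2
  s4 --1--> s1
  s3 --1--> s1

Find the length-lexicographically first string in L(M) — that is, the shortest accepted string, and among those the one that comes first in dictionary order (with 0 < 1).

010

A breadth-first search from s0 reaches an accepting state first via the path s0 → s1 → s4 → s2 on input 010.
No string of length < 3 is accepted (BFS exhausts all shorter strings without reaching an accepting state), and 010 is the lexicographically least accepting string of length 3.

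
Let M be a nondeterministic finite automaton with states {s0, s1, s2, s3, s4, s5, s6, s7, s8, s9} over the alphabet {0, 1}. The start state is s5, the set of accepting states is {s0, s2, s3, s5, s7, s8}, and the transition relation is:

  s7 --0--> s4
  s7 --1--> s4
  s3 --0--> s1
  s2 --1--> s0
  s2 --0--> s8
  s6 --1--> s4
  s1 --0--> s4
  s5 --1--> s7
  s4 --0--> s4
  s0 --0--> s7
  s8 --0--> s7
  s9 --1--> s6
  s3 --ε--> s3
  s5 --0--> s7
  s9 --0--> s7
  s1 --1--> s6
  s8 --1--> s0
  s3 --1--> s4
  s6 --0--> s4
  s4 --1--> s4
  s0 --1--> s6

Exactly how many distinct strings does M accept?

The useful subgraph on states {s5, s7} is acyclic, so L(M) is finite; the longest accepting path visits 2 useful states, giving maximum string length 1.
Counting accepting paths from s5 by length: 1 of length 0, 2 of length 1. Total 3.

3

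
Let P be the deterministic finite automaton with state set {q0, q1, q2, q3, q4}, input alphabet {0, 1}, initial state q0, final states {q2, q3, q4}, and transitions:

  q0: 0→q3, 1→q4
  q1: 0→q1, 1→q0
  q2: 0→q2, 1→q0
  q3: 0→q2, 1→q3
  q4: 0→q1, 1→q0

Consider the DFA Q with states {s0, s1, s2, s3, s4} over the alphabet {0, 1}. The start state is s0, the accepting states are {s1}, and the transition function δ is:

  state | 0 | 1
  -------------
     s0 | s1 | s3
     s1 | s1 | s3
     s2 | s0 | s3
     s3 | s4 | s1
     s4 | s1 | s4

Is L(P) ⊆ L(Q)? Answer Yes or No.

No

The string 1 is in L(P) but not in L(Q).
So L(P) ⊄ L(Q).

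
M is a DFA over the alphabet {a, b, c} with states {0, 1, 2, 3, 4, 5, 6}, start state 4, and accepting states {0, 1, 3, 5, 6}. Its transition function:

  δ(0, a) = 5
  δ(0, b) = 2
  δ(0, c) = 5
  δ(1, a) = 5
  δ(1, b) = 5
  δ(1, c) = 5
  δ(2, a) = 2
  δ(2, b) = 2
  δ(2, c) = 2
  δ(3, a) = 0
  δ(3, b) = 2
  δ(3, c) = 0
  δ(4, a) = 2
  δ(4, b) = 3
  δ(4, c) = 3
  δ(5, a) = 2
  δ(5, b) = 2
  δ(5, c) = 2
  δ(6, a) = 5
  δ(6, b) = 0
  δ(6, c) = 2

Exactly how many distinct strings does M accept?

The useful subgraph on states {0, 3, 4, 5} is acyclic, so L(M) is finite; the longest accepting path visits 4 useful states, giving maximum string length 3.
Counting accepting paths from 4 by length: 2 of length 1, 4 of length 2, 8 of length 3. Total 14.

14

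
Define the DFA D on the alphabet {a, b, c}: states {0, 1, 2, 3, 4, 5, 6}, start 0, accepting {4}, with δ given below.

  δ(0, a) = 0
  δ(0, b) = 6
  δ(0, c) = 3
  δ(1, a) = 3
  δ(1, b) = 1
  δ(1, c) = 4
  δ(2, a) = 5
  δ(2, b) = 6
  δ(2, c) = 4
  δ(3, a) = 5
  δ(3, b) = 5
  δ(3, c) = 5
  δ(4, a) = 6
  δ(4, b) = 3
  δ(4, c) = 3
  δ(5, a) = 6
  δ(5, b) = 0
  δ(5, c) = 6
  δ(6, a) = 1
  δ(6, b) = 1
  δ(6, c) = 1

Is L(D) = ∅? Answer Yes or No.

The string bac is accepted: the run 0 → 6 → 1 → 4 ends in the accepting state 4.
Since at least one string is accepted, L(D) is not empty.

No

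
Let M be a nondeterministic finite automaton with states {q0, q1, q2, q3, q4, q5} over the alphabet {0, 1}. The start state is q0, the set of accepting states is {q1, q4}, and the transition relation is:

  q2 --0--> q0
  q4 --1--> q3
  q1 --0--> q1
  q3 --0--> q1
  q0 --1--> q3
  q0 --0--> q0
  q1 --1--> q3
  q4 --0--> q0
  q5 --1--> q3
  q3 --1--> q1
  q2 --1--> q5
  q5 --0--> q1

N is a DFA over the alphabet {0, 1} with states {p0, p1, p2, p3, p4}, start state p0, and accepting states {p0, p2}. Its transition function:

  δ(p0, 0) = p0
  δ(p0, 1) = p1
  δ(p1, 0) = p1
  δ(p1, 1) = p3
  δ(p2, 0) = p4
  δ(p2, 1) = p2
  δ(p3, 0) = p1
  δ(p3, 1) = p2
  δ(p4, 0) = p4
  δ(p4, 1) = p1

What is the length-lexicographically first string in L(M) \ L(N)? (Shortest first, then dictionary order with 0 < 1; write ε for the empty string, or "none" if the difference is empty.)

10

The string 10 is accepted by M but not by N.
No shorter string lies in the difference, and 10 is the lexicographically first length-2 string in L(M) \ L(N).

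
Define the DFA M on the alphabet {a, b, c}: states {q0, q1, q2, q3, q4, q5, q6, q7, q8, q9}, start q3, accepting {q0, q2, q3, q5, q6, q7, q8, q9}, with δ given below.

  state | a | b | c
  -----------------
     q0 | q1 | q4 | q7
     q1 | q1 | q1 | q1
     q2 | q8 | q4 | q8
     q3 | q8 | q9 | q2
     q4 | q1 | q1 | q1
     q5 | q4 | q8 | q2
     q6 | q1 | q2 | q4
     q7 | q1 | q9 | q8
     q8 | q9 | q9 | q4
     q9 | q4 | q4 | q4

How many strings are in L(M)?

12

The useful subgraph on states {q2, q3, q8, q9} is acyclic, so L(M) is finite; the longest accepting path visits 4 useful states, giving maximum string length 3.
Counting accepting paths from q3 by length: 1 of length 0, 3 of length 1, 4 of length 2, 4 of length 3. Total 12.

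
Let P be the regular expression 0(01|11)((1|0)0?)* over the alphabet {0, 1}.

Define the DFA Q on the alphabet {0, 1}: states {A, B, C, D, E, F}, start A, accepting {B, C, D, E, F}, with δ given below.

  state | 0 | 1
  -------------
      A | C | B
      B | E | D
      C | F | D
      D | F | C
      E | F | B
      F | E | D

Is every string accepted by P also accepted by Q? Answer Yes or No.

Yes

Converting the expression P to a DFA (subset construction, then merging equivalent states) gives the minimal DFA with states {p0, p1, p2, p3, p4}, start state p0, accepting states {p4} and transitions p0: 0→p1, 1→p2; p1: 0→p3, 1→p3; p2: 0→p2, 1→p2; p3: 0→p2, 1→p4; p4: 0→p4, 1→p4.
Exploring the product automaton P × Q from the start pair (p0, A), following both machines on each input symbol, reaches 14 state pairs: (p0, A), (p1, C), (p2, B), (p3, F), (p3, D), (p2, E), (p2, D), (p4, D), (p2, F), (p4, C), (p2, C), (p4, F), (p4, E), (p4, B).
P accepts in {p4} and Q accepts in {B, C, D, E, F}. The reachable pairs whose P-component is accepting are (p4, D), (p4, C), (p4, F), (p4, E), (p4, B); in each of them the Q-component is accepting too, so the product for L(P) \ L(Q) (P-component accepting, Q-component rejecting) has no reachable accepting pair and the difference is empty.
Hence every string in L(P) is also in L(Q).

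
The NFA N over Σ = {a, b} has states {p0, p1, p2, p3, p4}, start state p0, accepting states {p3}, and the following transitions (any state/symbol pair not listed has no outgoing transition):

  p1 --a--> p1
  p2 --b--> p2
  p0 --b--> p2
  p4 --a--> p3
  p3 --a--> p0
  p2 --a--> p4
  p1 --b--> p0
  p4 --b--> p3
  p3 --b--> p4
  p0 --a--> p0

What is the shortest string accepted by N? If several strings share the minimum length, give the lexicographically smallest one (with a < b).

baa

A breadth-first search from p0 reaches an accepting state first via the path p0 → p2 → p4 → p3 on input baa.
No string of length < 3 is accepted (BFS exhausts all shorter strings without reaching an accepting state), and baa is the lexicographically least accepting string of length 3.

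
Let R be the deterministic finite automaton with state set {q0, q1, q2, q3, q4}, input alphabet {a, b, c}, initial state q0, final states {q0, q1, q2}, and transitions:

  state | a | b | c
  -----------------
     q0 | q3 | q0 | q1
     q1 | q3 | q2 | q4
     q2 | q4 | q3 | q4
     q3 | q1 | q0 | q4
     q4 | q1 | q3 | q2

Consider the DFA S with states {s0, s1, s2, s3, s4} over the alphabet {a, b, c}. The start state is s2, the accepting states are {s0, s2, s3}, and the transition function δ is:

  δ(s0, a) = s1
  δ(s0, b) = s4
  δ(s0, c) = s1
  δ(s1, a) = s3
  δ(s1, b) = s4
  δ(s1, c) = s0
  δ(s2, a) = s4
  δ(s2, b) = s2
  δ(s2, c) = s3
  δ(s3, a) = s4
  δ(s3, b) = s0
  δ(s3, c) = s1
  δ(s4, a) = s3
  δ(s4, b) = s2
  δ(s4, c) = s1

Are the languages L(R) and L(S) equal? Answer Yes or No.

Exploring the product automaton R × S from the start pair (q0, s2), following both machines on each input symbol, reaches 5 state pairs: (q0, s2), (q3, s4), (q1, s3), (q4, s1), (q2, s0).
R accepts in {q0, q1, q2} and S accepts in {s0, s2, s3}. In every reachable pair the two components are either both accepting — (q0, s2), (q1, s3), (q2, s0) — or both non-accepting, so no string is accepted by exactly one of the machines: L(R) \ L(S) and L(S) \ L(R) are both empty.
Hence every string is accepted by R iff it is accepted by S, and the two languages coincide.

Yes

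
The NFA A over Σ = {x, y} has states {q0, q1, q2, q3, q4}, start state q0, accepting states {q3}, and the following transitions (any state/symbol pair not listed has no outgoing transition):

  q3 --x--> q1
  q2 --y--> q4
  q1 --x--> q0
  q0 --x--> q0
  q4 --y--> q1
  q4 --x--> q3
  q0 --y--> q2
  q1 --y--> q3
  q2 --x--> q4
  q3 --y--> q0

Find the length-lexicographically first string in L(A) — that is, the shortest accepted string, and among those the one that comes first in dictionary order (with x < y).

A breadth-first search from q0 reaches an accepting state first via the path q0 → q2 → q4 → q3 on input yxx.
No string of length < 3 is accepted (BFS exhausts all shorter strings without reaching an accepting state), and yxx is the lexicographically least accepting string of length 3.

yxx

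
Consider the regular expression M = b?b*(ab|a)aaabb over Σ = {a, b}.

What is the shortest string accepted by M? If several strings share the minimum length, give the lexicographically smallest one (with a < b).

aaaabb

By inspection of the expression, no string of length less than 6 matches, and aaaabb is the lexicographically first match of length 6.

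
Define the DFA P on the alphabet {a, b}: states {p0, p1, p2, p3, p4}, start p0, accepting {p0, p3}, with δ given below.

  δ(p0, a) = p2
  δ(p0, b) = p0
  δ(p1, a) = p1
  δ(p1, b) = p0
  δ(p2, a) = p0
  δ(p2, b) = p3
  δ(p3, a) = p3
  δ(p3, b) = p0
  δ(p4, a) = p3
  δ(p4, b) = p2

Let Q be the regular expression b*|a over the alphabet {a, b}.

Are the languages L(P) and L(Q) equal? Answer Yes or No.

No

The string aa is accepted by P but rejected by Q.
So L(P) ≠ L(Q).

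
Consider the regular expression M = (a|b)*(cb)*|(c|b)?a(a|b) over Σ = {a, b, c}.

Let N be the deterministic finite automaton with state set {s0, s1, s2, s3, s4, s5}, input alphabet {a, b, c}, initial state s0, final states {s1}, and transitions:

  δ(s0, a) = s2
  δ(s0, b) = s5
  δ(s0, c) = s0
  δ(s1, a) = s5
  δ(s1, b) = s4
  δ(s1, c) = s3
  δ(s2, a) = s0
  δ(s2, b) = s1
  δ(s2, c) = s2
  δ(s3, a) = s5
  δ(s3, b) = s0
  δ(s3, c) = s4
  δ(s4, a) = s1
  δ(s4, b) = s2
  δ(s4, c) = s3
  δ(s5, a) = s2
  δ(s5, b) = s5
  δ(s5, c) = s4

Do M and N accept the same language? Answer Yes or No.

The empty string ε is accepted by M but rejected by N.
So L(M) ≠ L(N).

No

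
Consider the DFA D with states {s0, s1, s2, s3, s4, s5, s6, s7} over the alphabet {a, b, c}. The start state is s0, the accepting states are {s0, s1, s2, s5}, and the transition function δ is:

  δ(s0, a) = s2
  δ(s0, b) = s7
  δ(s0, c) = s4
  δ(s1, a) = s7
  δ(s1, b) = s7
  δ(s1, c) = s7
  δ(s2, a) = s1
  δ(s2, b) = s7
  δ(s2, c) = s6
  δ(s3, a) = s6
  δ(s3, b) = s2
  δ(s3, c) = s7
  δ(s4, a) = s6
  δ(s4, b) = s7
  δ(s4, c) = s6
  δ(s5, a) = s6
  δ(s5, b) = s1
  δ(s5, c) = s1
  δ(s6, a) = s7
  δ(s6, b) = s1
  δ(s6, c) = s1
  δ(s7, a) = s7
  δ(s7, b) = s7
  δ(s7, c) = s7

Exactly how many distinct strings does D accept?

The useful subgraph on states {s0, s1, s2, s4, s6} is acyclic, so L(D) is finite; the longest accepting path visits 4 useful states, giving maximum string length 3.
Counting accepting paths from s0 by length: 1 of length 0, 1 of length 1, 1 of length 2, 6 of length 3. Total 9.

9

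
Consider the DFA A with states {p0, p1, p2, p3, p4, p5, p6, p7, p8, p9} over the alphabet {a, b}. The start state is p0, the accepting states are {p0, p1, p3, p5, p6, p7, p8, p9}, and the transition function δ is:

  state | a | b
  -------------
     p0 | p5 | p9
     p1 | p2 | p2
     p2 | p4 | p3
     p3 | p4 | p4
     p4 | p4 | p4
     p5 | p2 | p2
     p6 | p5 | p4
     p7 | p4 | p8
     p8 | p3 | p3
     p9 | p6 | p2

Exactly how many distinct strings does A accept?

The useful subgraph on states {p0, p2, p3, p5, p6, p9} is acyclic, so L(A) is finite; the longest accepting path visits 6 useful states, giving maximum string length 5.
Counting accepting paths from p0 by length: 1 of length 0, 2 of length 1, 1 of length 2, 4 of length 3, 2 of length 5. Total 10.

10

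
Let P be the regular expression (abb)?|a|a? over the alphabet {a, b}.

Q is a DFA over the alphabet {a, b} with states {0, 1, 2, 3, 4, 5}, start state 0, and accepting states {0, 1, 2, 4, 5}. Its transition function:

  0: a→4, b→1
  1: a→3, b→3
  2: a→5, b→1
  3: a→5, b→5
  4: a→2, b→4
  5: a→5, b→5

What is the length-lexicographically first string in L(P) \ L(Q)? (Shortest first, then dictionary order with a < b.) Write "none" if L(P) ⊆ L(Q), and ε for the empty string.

Converting the expression P to a DFA (subset construction, then merging equivalent states) gives the minimal DFA with states {p0, p1, p2, p3, p4}, start state p0, accepting states {p0, p1, p4} and transitions p0: a→p1, b→p2; p1: a→p2, b→p3; p2: a→p2, b→p2; p3: a→p2, b→p4; p4: a→p2, b→p2.
Exploring the product automaton P × Q from the start pair (p0, 0), following both machines on each input symbol, reaches 9 state pairs: (p0, 0), (p1, 4), (p2, 1), (p2, 2), (p3, 4), (p2, 3), (p2, 5), (p4, 4), (p2, 4).
P accepts in {p0, p1, p4} and Q accepts in {0, 1, 2, 4, 5}. The reachable pairs whose P-component is accepting are (p0, 0), (p1, 4), (p4, 4); in each of them the Q-component is accepting too, so the product for L(P) \ L(Q) (P-component accepting, Q-component rejecting) has no reachable accepting pair and the difference is empty.
So every string accepted by P is also accepted by Q: L(P) \ L(Q) = ∅ and there is no such string.

none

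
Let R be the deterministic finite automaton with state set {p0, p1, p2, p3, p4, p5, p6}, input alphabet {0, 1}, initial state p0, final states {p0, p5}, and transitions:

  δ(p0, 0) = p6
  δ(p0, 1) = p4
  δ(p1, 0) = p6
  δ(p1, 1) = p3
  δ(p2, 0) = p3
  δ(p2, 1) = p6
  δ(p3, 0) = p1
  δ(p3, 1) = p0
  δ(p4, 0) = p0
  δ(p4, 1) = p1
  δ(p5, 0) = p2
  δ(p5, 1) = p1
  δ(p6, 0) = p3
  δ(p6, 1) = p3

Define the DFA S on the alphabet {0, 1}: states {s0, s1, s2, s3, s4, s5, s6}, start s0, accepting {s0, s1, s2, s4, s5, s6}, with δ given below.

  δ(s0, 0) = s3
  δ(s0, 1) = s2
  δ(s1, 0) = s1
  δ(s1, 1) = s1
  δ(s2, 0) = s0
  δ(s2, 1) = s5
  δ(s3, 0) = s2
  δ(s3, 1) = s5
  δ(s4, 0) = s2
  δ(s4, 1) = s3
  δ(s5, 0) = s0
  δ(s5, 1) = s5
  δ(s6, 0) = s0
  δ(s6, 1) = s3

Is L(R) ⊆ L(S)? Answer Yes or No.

Yes

Exploring the product automaton R × S from the start pair (p0, s0), following both machines on each input symbol, reaches 12 state pairs: (p0, s0), (p6, s3), (p4, s2), (p3, s2), (p3, s5), (p1, s5), (p1, s0), (p0, s5), (p6, s0), (p4, s5), (p3, s3), (p1, s2).
R accepts in {p0, p5} and S accepts in {s0, s1, s2, s4, s5, s6}. The reachable pairs whose R-component is accepting are (p0, s0), (p0, s5); in each of them the S-component is accepting too, so the product for L(R) \ L(S) (R-component accepting, S-component rejecting) has no reachable accepting pair and the difference is empty.
Hence every string in L(R) is also in L(S).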